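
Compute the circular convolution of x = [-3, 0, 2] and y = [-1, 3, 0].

(x ⊛ y)[n] = Σ(m=0 to 2) x[m] · y[(n-m) mod 3]

Computing each output sample:
(x ⊛ y)[0] = 9
(x ⊛ y)[1] = -9
(x ⊛ y)[2] = -2

x ⊛ y = [9, -9, -2]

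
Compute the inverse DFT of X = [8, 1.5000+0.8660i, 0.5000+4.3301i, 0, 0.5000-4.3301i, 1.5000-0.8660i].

x[n] = (1/6) Σ(k=0 to 5) X[k] · e^(2πikn/6)

Computing each x[n]:
x[0] = 2
x[1] = 0
x[2] = 2
x[3] = 1
x[4] = 0
x[5] = 3

x = [2, 0, 2, 1, 0, 3]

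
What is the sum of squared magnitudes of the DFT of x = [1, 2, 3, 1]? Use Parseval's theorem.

Parseval: Σ|x[n]|² = (1/N)Σ|X[k]|², so Σ|X[k]|² = N·Σ|x[n]|² = 4·15.0000

Σ|X[k]|² = N·Σ|x[n]|² = 4·15.0000 = 60.0000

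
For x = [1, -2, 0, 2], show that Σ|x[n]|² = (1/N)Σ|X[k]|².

Time domain:
Σ|x[n]|² = |1|² + |-2|² + |0|² + |2|² = 9.0000

Frequency domain:
(1/4)Σ|X[k]|² = (1/4)(|1|² + |1+4i|² + |1|² + |1-4i|²) = (1/4)·36.0000 = 9.0000

Both sides agree, confirming Parseval's theorem.

Σ|x[n]|² = (1/N)Σ|X[k]|² = 9.0000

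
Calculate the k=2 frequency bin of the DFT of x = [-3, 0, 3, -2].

X[2] = Σ(n=0 to 3) x[n] · ω_4^(2n) where ω_4 = e^(-2πi/4)
= (-3)·ω_4^0 + (0)·ω_4^2 + (3)·ω_4^4 + (-2)·ω_4^6

X[2] = 2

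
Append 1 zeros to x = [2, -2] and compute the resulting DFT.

Original 2-point DFT: [0, 4]
Zero-padded 3-point DFT provides frequency interpolation.

DFT_3([x, 0, ...]) = [0, 3.0000+1.7321i, 3.0000-1.7321i]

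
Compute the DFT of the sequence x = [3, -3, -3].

X[k] = Σ(n=0 to 2) x[n] · ω_3^(nk)
where ω_3 = e^(-2πi/3)

Computing each X[k]:
X[0] = -3
X[1] = 6
X[2] = 6

X = [-3, 6, 6]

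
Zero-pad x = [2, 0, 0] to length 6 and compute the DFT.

Original 3-point DFT: [2, 2, 2]
Zero-padded 6-point DFT provides frequency interpolation.

DFT_6([x, 0, ...]) = [2, 2, 2, 2, 2, 2]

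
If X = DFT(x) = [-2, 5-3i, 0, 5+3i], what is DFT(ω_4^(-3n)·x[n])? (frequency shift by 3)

Modulation property: DFT(ω_4^(-3n)·x[n]) = X[(k-3) mod 4], so circularly shift X by 3 positions.

X[k-3] = [5-3i, 0, 5+3i, -2]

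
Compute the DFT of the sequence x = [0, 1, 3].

X[k] = Σ(n=0 to 2) x[n] · ω_3^(nk)
where ω_3 = e^(-2πi/3)

Computing each X[k]:
X[0] = 4
X[1] = -2.0000+1.7321i
X[2] = -2.0000-1.7321i

X = [4, -2.0000+1.7321i, -2.0000-1.7321i]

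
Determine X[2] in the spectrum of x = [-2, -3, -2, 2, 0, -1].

X[2] = Σ(n=0 to 5) x[n] · ω_6^(2n) where ω_6 = e^(-2πi/6)
= (-2)·ω_6^0 + (-3)·ω_6^2 + (-2)·ω_6^4 + (2)·ω_6^6 + (0)·ω_6^8 + (-1)·ω_6^10

X[2] = 3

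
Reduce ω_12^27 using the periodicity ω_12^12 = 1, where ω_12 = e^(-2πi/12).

Since ω_12^12 = 1, powers reduce modulo 12.
27 mod 12 = 3
So ω_12^27 = ω_12^3 = e^(-2πi·3/12)

ω_12^27 = ω_12^3 = -1i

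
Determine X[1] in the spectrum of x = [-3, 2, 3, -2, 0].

X[1] = Σ(n=0 to 4) x[n] · ω_5^(1n) where ω_5 = e^(-2πi/5)
= (-3)·ω_5^0 + (2)·ω_5^1 + (3)·ω_5^2 + (-2)·ω_5^3 + (0)·ω_5^4

X[1] = -3.1910-4.8410i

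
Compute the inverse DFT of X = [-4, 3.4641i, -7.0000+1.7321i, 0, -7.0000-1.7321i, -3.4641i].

x[n] = (1/6) Σ(k=0 to 5) X[k] · e^(2πikn/6)

Computing each x[n]:
x[0] = -3
x[1] = -1
x[2] = 0
x[3] = -3
x[4] = 1
x[5] = 2

x = [-3, -1, 0, -3, 1, 2]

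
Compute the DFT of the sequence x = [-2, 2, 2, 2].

X[k] = Σ(n=0 to 3) x[n] · ω_4^(nk)
where ω_4 = e^(-2πi/4)

Computing each X[k]:
X[0] = 4
X[1] = -4
X[2] = -4
X[3] = -4

X = [4, -4, -4, -4]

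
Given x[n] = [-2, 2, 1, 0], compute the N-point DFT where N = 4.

X[k] = Σ(n=0 to 3) x[n] · ω_4^(nk)
where ω_4 = e^(-2πi/4)

Computing each X[k]:
X[0] = 1
X[1] = -3-2i
X[2] = -3
X[3] = -3+2i

X = [1, -3-2i, -3, -3+2i]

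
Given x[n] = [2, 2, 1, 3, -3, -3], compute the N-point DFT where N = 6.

X[k] = Σ(n=0 to 5) x[n] · ω_6^(nk)
where ω_6 = e^(-2πi/6)

Computing each X[k]:
X[0] = 2
X[1] = -0.5000-7.7942i
X[2] = 6.5000-0.8660i
X[3] = -2
X[4] = 6.5000+0.8660i
X[5] = -0.5000+7.7942i

X = [2, -0.5000-7.7942i, 6.5000-0.8660i, -2, 6.5000+0.8660i, -0.5000+7.7942i]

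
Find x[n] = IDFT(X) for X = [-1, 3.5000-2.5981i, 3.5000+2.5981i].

x[n] = (1/3) Σ(k=0 to 2) X[k] · e^(2πikn/3)

Computing each x[n]:
x[0] = 2
x[1] = 0
x[2] = -3

x = [2, 0, -3]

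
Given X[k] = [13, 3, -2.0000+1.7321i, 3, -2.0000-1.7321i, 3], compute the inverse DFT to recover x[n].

x[n] = (1/6) Σ(k=0 to 5) X[k] · e^(2πikn/6)

Computing each x[n]:
x[0] = 3
x[1] = 2
x[2] = 3
x[3] = 0
x[4] = 2
x[5] = 3

x = [3, 2, 3, 0, 2, 3]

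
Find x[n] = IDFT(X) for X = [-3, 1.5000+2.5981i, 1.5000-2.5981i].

x[n] = (1/3) Σ(k=0 to 2) X[k] · e^(2πikn/3)

Computing each x[n]:
x[0] = 0
x[1] = -3
x[2] = 0

x = [0, -3, 0]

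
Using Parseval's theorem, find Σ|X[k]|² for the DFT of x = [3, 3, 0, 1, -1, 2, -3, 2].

Parseval: Σ|x[n]|² = (1/N)Σ|X[k]|², so Σ|X[k]|² = N·Σ|x[n]|² = 8·37.0000

Σ|X[k]|² = N·Σ|x[n]|² = 8·37.0000 = 296.0000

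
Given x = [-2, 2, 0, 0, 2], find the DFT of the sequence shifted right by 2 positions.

Time shift by 2: X_shifted[k] = ω_5^(2k) · X[k]
Shifted x = [0, 2, -2, 2, 0]

DFT(x[n-2]) = [2, 0.6180+0.4490i, -1.6180-4.9798i, -1.6180+4.9798i, 0.6180-0.4490i]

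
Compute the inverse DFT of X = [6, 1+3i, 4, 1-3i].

x[n] = (1/4) Σ(k=0 to 3) X[k] · e^(2πikn/4)

Computing each x[n]:
x[0] = 3
x[1] = -1
x[2] = 2
x[3] = 2

x = [3, -1, 2, 2]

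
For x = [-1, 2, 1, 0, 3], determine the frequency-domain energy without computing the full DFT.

Parseval: Σ|x[n]|² = (1/N)Σ|X[k]|², so Σ|X[k]|² = N·Σ|x[n]|² = 5·15.0000

Σ|X[k]|² = N·Σ|x[n]|² = 5·15.0000 = 75.0000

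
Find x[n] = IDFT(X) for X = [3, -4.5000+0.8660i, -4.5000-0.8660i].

x[n] = (1/3) Σ(k=0 to 2) X[k] · e^(2πikn/3)

Computing each x[n]:
x[0] = -2
x[1] = 2
x[2] = 3

x = [-2, 2, 3]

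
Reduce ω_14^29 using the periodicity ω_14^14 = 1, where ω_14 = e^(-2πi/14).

Since ω_14^14 = 1, powers reduce modulo 14.
29 mod 14 = 1
So ω_14^29 = ω_14^1 = e^(-2πi·1/14)

ω_14^29 = ω_14^1 = 0.9010-0.4339i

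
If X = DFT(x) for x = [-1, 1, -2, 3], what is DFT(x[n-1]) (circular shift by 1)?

Time shift by 1: X_shifted[k] = ω_4^(1k) · X[k]
Shifted x = [3, -1, 1, -2]

DFT(x[n-1]) = [1, 2-1i, 7, 2+1i]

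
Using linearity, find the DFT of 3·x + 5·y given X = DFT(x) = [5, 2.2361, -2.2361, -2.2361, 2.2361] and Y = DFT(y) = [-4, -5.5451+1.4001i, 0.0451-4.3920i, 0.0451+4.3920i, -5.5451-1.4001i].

By linearity: DFT(3x + 5y) = 3·DFT(x) + 5·DFT(y)
= 3·[5, 2.2361, -2.2361, -2.2361, 2.2361] + 5·[-4, -5.5451+1.4001i, 0.0451-4.3920i, 0.0451+4.3920i, -5.5451-1.4001i]

Computing element-wise:
Z[0] = 3·(5) + 5·(-4) = -5
Z[1] = 3·(2.2361) + 5·(-5.5451+1.4001i) = -21.0172+7.0005i
Z[2] = 3·(-2.2361) + 5·(0.0451-4.3920i) = -6.4828-21.9600i
Z[3] = 3·(-2.2361) + 5·(0.0451+4.3920i) = -6.4828+21.9600i
Z[4] = 3·(2.2361) + 5·(-5.5451-1.4001i) = -21.0172-7.0005i

DFT(3x + 5y) = 3·X + 5·Y = [-5, -21.0172+7.0005i, -6.4828-21.9600i, -6.4828+21.9600i, -21.0172-7.0005i]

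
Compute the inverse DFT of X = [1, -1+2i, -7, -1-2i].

x[n] = (1/4) Σ(k=0 to 3) X[k] · e^(2πikn/4)

Computing each x[n]:
x[0] = -2
x[1] = 1
x[2] = -1
x[3] = 3

x = [-2, 1, -1, 3]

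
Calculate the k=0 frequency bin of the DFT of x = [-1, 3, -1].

X[0] = Σ(n=0 to 2) x[n] · ω_3^0 = Σ x[n]
= (-1) + (3) + (-1)

X[0] = 1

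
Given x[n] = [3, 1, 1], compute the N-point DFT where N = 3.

X[k] = Σ(n=0 to 2) x[n] · ω_3^(nk)
where ω_3 = e^(-2πi/3)

Computing each X[k]:
X[0] = 5
X[1] = 2
X[2] = 2

X = [5, 2, 2]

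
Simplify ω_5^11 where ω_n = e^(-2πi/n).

Since ω_5^5 = 1, powers reduce modulo 5.
11 mod 5 = 1
So ω_5^11 = ω_5^1 = e^(-2πi·1/5)

ω_5^11 = ω_5^1 = 0.3090-0.9511i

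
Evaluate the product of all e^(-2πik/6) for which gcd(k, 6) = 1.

The primitive 6th roots of unity are ω_6^k for k coprime to 6: k ∈ {1, 5}
Their product equals the constant term of the cyclotomic polynomial Φ_6(x) up to sign.
For n ≥ 3, the product of all primitive nth roots of unity is 1. (For n=1 it is 1; for n=2 it is -1.)

1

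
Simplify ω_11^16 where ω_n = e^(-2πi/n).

Since ω_11^11 = 1, powers reduce modulo 11.
16 mod 11 = 5
So ω_11^16 = ω_11^5 = e^(-2πi·5/11)

ω_11^16 = ω_11^5 = -0.9595-0.2817i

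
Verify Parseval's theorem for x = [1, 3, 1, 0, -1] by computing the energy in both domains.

Time domain:
Σ|x[n]|² = |1|² + |3|² + |1|² + |0|² + |-1|² = 12.0000

Frequency domain:
(1/5)Σ|X[k]|² = (1/5)(|4|² + |0.8090-4.3920i|² + |-0.3090-1.4001i|² + |-0.3090+1.4001i|² + |0.8090+4.3920i|²) = (1/5)·60.0000 = 12.0000

Both sides agree, confirming Parseval's theorem.

Σ|x[n]|² = (1/N)Σ|X[k]|² = 12.0000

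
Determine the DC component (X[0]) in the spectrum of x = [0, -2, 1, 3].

X[0] = Σ(n=0 to 3) x[n] · ω_4^0 = Σ x[n]
= (0) + (-2) + (1) + (3)

X[0] = 2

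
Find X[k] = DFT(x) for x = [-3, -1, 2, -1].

X[k] = Σ(n=0 to 3) x[n] · ω_4^(nk)
where ω_4 = e^(-2πi/4)

Computing each X[k]:
X[0] = -3
X[1] = -5
X[2] = 1
X[3] = -5

X = [-3, -5, 1, -5]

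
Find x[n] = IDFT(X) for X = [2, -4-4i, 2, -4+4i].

x[n] = (1/4) Σ(k=0 to 3) X[k] · e^(2πikn/4)

Computing each x[n]:
x[0] = -1
x[1] = 2
x[2] = 3
x[3] = -2

x = [-1, 2, 3, -2]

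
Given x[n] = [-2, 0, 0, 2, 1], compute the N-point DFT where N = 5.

X[k] = Σ(n=0 to 4) x[n] · ω_5^(nk)
where ω_5 = e^(-2πi/5)

Computing each X[k]:
X[0] = 1
X[1] = -3.3090+2.1266i
X[2] = -2.1910-1.3143i
X[3] = -2.1910+1.3143i
X[4] = -3.3090-2.1266i

X = [1, -3.3090+2.1266i, -2.1910-1.3143i, -2.1910+1.3143i, -3.3090-2.1266i]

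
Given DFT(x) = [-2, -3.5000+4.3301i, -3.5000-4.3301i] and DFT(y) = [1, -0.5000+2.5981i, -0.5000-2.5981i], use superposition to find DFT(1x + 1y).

By linearity: DFT(1x + 1y) = 1·DFT(x) + 1·DFT(y)
= 1·[-2, -3.5000+4.3301i, -3.5000-4.3301i] + 1·[1, -0.5000+2.5981i, -0.5000-2.5981i]

Computing element-wise:
Z[0] = 1·(-2) + 1·(1) = -1
Z[1] = 1·(-3.5000+4.3301i) + 1·(-0.5000+2.5981i) = -4.0000+6.9282i
Z[2] = 1·(-3.5000-4.3301i) + 1·(-0.5000-2.5981i) = -4.0000-6.9282i

DFT(1x + 1y) = 1·X + 1·Y = [-1, -4.0000+6.9282i, -4.0000-6.9282i]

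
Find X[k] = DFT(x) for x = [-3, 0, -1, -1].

X[k] = Σ(n=0 to 3) x[n] · ω_4^(nk)
where ω_4 = e^(-2πi/4)

Computing each X[k]:
X[0] = -5
X[1] = -2-1i
X[2] = -3
X[3] = -2+1i

X = [-5, -2-1i, -3, -2+1i]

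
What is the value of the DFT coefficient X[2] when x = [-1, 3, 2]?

X[2] = Σ(n=0 to 2) x[n] · ω_3^(2n) where ω_3 = e^(-2πi/3)
= (-1)·ω_3^0 + (3)·ω_3^2 + (2)·ω_3^4

X[2] = -3.5000+0.8660i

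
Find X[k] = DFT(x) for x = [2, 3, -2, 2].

X[k] = Σ(n=0 to 3) x[n] · ω_4^(nk)
where ω_4 = e^(-2πi/4)

Computing each X[k]:
X[0] = 5
X[1] = 4-1i
X[2] = -5
X[3] = 4+1i

X = [5, 4-1i, -5, 4+1i]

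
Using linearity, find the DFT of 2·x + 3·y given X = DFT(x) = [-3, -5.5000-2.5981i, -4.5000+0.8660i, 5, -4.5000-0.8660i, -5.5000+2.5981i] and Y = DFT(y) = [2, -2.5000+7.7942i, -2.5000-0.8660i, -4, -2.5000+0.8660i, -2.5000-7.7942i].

By linearity: DFT(2x + 3y) = 2·DFT(x) + 3·DFT(y)
= 2·[-3, -5.5000-2.5981i, -4.5000+0.8660i, 5, -4.5000-0.8660i, -5.5000+2.5981i] + 3·[2, -2.5000+7.7942i, -2.5000-0.8660i, -4, -2.5000+0.8660i, -2.5000-7.7942i]

Computing element-wise:
Z[0] = 2·(-3) + 3·(2) = 0
Z[1] = 2·(-5.5000-2.5981i) + 3·(-2.5000+7.7942i) = -18.5000+18.1864i
Z[2] = 2·(-4.5000+0.8660i) + 3·(-2.5000-0.8660i) = -16.5000-0.8660i
Z[3] = 2·(5) + 3·(-4) = -2
Z[4] = 2·(-4.5000-0.8660i) + 3·(-2.5000+0.8660i) = -16.5000+0.8660i
Z[5] = 2·(-5.5000+2.5981i) + 3·(-2.5000-7.7942i) = -18.5000-18.1864i

DFT(2x + 3y) = 2·X + 3·Y = [0, -18.5000+18.1864i, -16.5000-0.8660i, -2, -16.5000+0.8660i, -18.5000-18.1864i]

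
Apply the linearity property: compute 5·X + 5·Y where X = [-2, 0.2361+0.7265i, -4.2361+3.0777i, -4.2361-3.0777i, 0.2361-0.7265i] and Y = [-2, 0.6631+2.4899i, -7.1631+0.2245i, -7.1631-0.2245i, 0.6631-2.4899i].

By linearity: DFT(5x + 5y) = 5·DFT(x) + 5·DFT(y)
= 5·[-2, 0.2361+0.7265i, -4.2361+3.0777i, -4.2361-3.0777i, 0.2361-0.7265i] + 5·[-2, 0.6631+2.4899i, -7.1631+0.2245i, -7.1631-0.2245i, 0.6631-2.4899i]

Computing element-wise:
Z[0] = 5·(-2) + 5·(-2) = -20
Z[1] = 5·(0.2361+0.7265i) + 5·(0.6631+2.4899i) = 4.4960+16.0820i
Z[2] = 5·(-4.2361+3.0777i) + 5·(-7.1631+0.2245i) = -56.9960+16.5110i
Z[3] = 5·(-4.2361-3.0777i) + 5·(-7.1631-0.2245i) = -56.9960-16.5110i
Z[4] = 5·(0.2361-0.7265i) + 5·(0.6631-2.4899i) = 4.4960-16.0820i

DFT(5x + 5y) = 5·X + 5·Y = [-20, 4.4960+16.0820i, -56.9960+16.5110i, -56.9960-16.5110i, 4.4960-16.0820i]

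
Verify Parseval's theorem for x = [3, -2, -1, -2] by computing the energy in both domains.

Time domain:
Σ|x[n]|² = |3|² + |-2|² + |-1|² + |-2|² = 18.0000

Frequency domain:
(1/4)Σ|X[k]|² = (1/4)(|-2|² + |4|² + |6|² + |4|²) = (1/4)·72.0000 = 18.0000

Both sides agree, confirming Parseval's theorem.

Σ|x[n]|² = (1/N)Σ|X[k]|² = 18.0000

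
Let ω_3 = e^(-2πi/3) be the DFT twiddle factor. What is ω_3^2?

ω_3^2 = e^(-2πi·2/3)
= cos(-2π·2/3) + i·sin(-2π·2/3)
= cos(-4π/3) + i·sin(-4π/3)

ω_3^2 = cos(-4π/3) + i·sin(-4π/3) = -0.5000+0.8660i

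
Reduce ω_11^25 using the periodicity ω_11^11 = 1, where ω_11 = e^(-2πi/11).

Since ω_11^11 = 1, powers reduce modulo 11.
25 mod 11 = 3
So ω_11^25 = ω_11^3 = e^(-2πi·3/11)

ω_11^25 = ω_11^3 = -0.1423-0.9898i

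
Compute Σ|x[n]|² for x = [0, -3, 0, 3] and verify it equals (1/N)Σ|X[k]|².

Time domain:
Σ|x[n]|² = |0|² + |-3|² + |0|² + |3|² = 18.0000

Frequency domain:
(1/4)Σ|X[k]|² = (1/4)(|0|² + |6i|² + |0|² + |-6i|²) = (1/4)·72.0000 = 18.0000

Both sides agree, confirming Parseval's theorem.

Σ|x[n]|² = (1/N)Σ|X[k]|² = 18.0000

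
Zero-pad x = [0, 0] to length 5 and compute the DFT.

Original 2-point DFT: [0, 0]
Zero-padded 5-point DFT provides frequency interpolation.

DFT_5([x, 0, ...]) = [0, 0, 0, 0, 0]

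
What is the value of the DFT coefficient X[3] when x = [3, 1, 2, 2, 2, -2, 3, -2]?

X[3] = Σ(n=0 to 7) x[n] · ω_8^(3n) where ω_8 = e^(-2πi/8)
= (3)·ω_8^0 + (1)·ω_8^3 + (2)·ω_8^6 + (2)·ω_8^9 + (2)·ω_8^12 + (-2)·ω_8^15 + (3)·ω_8^18 + (-2)·ω_8^21

X[3] = 1.7071-5.9497i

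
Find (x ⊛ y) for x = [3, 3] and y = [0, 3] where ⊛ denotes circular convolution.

(x ⊛ y)[n] = Σ(m=0 to 1) x[m] · y[(n-m) mod 2]

Computing each output sample:
(x ⊛ y)[0] = 9
(x ⊛ y)[1] = 9

x ⊛ y = [9, 9]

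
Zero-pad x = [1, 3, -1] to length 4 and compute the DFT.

Original 3-point DFT: [3, -3.4641i, 3.4641i]
Zero-padded 4-point DFT provides frequency interpolation.

DFT_4([x, 0, ...]) = [3, 2-3i, -3, 2+3i]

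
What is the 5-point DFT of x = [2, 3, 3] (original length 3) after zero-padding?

Original 3-point DFT: [8, -1, -1]
Zero-padded 5-point DFT provides frequency interpolation.

DFT_5([x, 0, ...]) = [8, 0.5000-4.6165i, 0.5000+1.0898i, 0.5000-1.0898i, 0.5000+4.6165i]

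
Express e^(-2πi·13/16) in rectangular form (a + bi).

ω_16^13 = e^(-2πi·13/16)
= cos(-2π·13/16) + i·sin(-2π·13/16)
= cos(-26π/16) + i·sin(-26π/16)

ω_16^13 = cos(-26π/16) + i·sin(-26π/16) = 0.3827+0.9239i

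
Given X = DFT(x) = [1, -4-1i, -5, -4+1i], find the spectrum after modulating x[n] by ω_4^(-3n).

Modulation property: DFT(ω_4^(-3n)·x[n]) = X[(k-3) mod 4], so circularly shift X by 3 positions.

X[k-3] = [-4-1i, -5, -4+1i, 1]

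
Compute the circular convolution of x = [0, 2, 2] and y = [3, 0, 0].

(x ⊛ y)[n] = Σ(m=0 to 2) x[m] · y[(n-m) mod 3]

Computing each output sample:
(x ⊛ y)[0] = 0
(x ⊛ y)[1] = 6
(x ⊛ y)[2] = 6

x ⊛ y = [0, 6, 6]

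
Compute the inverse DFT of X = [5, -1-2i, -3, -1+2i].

x[n] = (1/4) Σ(k=0 to 3) X[k] · e^(2πikn/4)

Computing each x[n]:
x[0] = 0
x[1] = 3
x[2] = 1
x[3] = 1

x = [0, 3, 1, 1]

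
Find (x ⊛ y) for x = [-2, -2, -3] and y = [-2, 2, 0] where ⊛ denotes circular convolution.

(x ⊛ y)[n] = Σ(m=0 to 2) x[m] · y[(n-m) mod 3]

Computing each output sample:
(x ⊛ y)[0] = -2
(x ⊛ y)[1] = 0
(x ⊛ y)[2] = 2

x ⊛ y = [-2, 0, 2]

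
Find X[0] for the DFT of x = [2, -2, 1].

X[0] = Σ(n=0 to 2) x[n] · ω_3^0 = Σ x[n]
= (2) + (-2) + (1)

X[0] = 1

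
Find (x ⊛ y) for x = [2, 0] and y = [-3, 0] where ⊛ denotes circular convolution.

(x ⊛ y)[n] = Σ(m=0 to 1) x[m] · y[(n-m) mod 2]

Computing each output sample:
(x ⊛ y)[0] = -6
(x ⊛ y)[1] = 0

x ⊛ y = [-6, 0]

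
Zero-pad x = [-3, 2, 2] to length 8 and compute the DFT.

Original 3-point DFT: [1, -5, -5]
Zero-padded 8-point DFT provides frequency interpolation.

DFT_8([x, 0, ...]) = [1, -1.5858-3.4142i, -5-2i, -4.4142+0.5858i, -3, -4.4142-0.5858i, -5+2i, -1.5858+3.4142i]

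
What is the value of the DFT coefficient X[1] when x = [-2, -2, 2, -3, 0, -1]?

X[1] = Σ(n=0 to 5) x[n] · ω_6^(1n) where ω_6 = e^(-2πi/6)
= (-2)·ω_6^0 + (-2)·ω_6^1 + (2)·ω_6^2 + (-3)·ω_6^3 + (0)·ω_6^4 + (-1)·ω_6^5

X[1] = -1.5000-0.8660i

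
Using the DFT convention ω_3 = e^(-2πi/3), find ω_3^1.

ω_3^1 = e^(-2πi·1/3)
= cos(-2π·1/3) + i·sin(-2π·1/3)
= cos(-2π/3) + i·sin(-2π/3)

ω_3^1 = cos(-2π/3) + i·sin(-2π/3) = -0.5000-0.8660i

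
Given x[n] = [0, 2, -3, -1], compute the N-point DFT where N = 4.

X[k] = Σ(n=0 to 3) x[n] · ω_4^(nk)
where ω_4 = e^(-2πi/4)

Computing each X[k]:
X[0] = -2
X[1] = 3-3i
X[2] = -4
X[3] = 3+3i

X = [-2, 3-3i, -4, 3+3i]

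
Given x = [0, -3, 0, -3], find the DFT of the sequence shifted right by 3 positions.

Time shift by 3: X_shifted[k] = ω_4^(3k) · X[k]
Shifted x = [-3, 0, -3, 0]

DFT(x[n-3]) = [-6, 0, -6, 0]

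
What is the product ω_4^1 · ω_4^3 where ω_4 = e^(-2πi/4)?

The primitive 4th roots of unity are ω_4^k for k coprime to 4: k ∈ {1, 3}
Their product equals the constant term of the cyclotomic polynomial Φ_4(x) up to sign.
For n ≥ 3, the product of all primitive nth roots of unity is 1. (For n=1 it is 1; for n=2 it is -1.)

1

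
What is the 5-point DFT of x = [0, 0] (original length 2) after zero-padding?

Original 2-point DFT: [0, 0]
Zero-padded 5-point DFT provides frequency interpolation.

DFT_5([x, 0, ...]) = [0, 0, 0, 0, 0]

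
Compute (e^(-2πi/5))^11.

Since ω_5^5 = 1, powers reduce modulo 5.
11 mod 5 = 1
So ω_5^11 = ω_5^1 = e^(-2πi·1/5)

ω_5^11 = ω_5^1 = 0.3090-0.9511i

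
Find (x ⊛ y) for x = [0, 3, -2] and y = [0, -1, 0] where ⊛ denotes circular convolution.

(x ⊛ y)[n] = Σ(m=0 to 2) x[m] · y[(n-m) mod 3]

Computing each output sample:
(x ⊛ y)[0] = 2
(x ⊛ y)[1] = 0
(x ⊛ y)[2] = -3

x ⊛ y = [2, 0, -3]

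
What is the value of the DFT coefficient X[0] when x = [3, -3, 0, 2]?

X[0] = Σ(n=0 to 3) x[n] · ω_4^0 = Σ x[n]
= (3) + (-3) + (0) + (2)

X[0] = 2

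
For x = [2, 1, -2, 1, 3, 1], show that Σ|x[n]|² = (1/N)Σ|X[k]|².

Time domain:
Σ|x[n]|² = |2|² + |1|² + |-2|² + |1|² + |3|² + |1|² = 20.0000

Frequency domain:
(1/6)Σ|X[k]|² = (1/6)(|6|² + |1.5000+4.3301i|² + |1.5000-4.3301i|² + |0|² + |1.5000+4.3301i|² + |1.5000-4.3301i|²) = (1/6)·120.0000 = 20.0000

Both sides agree, confirming Parseval's theorem.

Σ|x[n]|² = (1/N)Σ|X[k]|² = 20.0000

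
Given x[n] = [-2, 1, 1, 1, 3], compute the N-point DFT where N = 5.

X[k] = Σ(n=0 to 4) x[n] · ω_5^(nk)
where ω_5 = e^(-2πi/5)

Computing each X[k]:
X[0] = 4
X[1] = -2.3820+1.9021i
X[2] = -4.6180+1.1756i
X[3] = -4.6180-1.1756i
X[4] = -2.3820-1.9021i

X = [4, -2.3820+1.9021i, -4.6180+1.1756i, -4.6180-1.1756i, -2.3820-1.9021i]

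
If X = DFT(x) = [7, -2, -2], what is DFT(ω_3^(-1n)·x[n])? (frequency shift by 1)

Modulation property: DFT(ω_3^(-1n)·x[n]) = X[(k-1) mod 3], so circularly shift X by 1 positions.

X[k-1] = [-2, 7, -2]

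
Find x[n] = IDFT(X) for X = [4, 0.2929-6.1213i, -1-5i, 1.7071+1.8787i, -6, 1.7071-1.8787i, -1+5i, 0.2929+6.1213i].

x[n] = (1/8) Σ(k=0 to 7) X[k] · e^(2πikn/8)

Computing each x[n]:
x[0] = 0
x[1] = 3
x[2] = 2
x[3] = 1
x[4] = -1
x[5] = 2
x[6] = -2
x[7] = -1

x = [0, 3, 2, 1, -1, 2, -2, -1]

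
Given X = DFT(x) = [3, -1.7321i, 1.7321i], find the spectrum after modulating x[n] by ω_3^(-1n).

Modulation property: DFT(ω_3^(-1n)·x[n]) = X[(k-1) mod 3], so circularly shift X by 1 positions.

X[k-1] = [1.7321i, 3, -1.7321i]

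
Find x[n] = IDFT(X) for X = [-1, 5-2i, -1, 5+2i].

x[n] = (1/4) Σ(k=0 to 3) X[k] · e^(2πikn/4)

Computing each x[n]:
x[0] = 2
x[1] = 1
x[2] = -3
x[3] = -1

x = [2, 1, -3, -1]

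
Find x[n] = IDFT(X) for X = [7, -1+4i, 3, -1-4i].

x[n] = (1/4) Σ(k=0 to 3) X[k] · e^(2πikn/4)

Computing each x[n]:
x[0] = 2
x[1] = -1
x[2] = 3
x[3] = 3

x = [2, -1, 3, 3]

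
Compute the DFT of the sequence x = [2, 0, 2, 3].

X[k] = Σ(n=0 to 3) x[n] · ω_4^(nk)
where ω_4 = e^(-2πi/4)

Computing each X[k]:
X[0] = 7
X[1] = 3i
X[2] = 1
X[3] = -3i

X = [7, 3i, 1, -3i]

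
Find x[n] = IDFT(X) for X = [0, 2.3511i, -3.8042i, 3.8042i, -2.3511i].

x[n] = (1/5) Σ(k=0 to 4) X[k] · e^(2πikn/5)

Computing each x[n]:
x[0] = 0
x[1] = 0
x[2] = -2
x[3] = 2
x[4] = 0

x = [0, 0, -2, 2, 0]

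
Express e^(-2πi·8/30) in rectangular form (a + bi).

ω_30^8 = e^(-2πi·8/30)
= cos(-2π·8/30) + i·sin(-2π·8/30)
= cos(-16π/30) + i·sin(-16π/30)

ω_30^8 = cos(-16π/30) + i·sin(-16π/30) = -0.1045-0.9945i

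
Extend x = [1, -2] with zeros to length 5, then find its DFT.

Original 2-point DFT: [-1, 3]
Zero-padded 5-point DFT provides frequency interpolation.

DFT_5([x, 0, ...]) = [-1, 0.3820+1.9021i, 2.6180+1.1756i, 2.6180-1.1756i, 0.3820-1.9021i]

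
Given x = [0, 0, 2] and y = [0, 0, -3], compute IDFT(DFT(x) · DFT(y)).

(x ⊛ y)[n] = Σ(m=0 to 2) x[m] · y[(n-m) mod 3]

Computing each output sample:
(x ⊛ y)[0] = 0
(x ⊛ y)[1] = -6
(x ⊛ y)[2] = 0

x ⊛ y = [0, -6, 0]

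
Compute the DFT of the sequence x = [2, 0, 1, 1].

X[k] = Σ(n=0 to 3) x[n] · ω_4^(nk)
where ω_4 = e^(-2πi/4)

Computing each X[k]:
X[0] = 4
X[1] = 1+1i
X[2] = 2
X[3] = 1-1i

X = [4, 1+1i, 2, 1-1i]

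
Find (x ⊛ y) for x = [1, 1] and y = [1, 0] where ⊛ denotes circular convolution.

(x ⊛ y)[n] = Σ(m=0 to 1) x[m] · y[(n-m) mod 2]

Computing each output sample:
(x ⊛ y)[0] = 1
(x ⊛ y)[1] = 1

x ⊛ y = [1, 1]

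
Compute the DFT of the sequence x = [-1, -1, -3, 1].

X[k] = Σ(n=0 to 3) x[n] · ω_4^(nk)
where ω_4 = e^(-2πi/4)

Computing each X[k]:
X[0] = -4
X[1] = 2+2i
X[2] = -4
X[3] = 2-2i

X = [-4, 2+2i, -4, 2-2i]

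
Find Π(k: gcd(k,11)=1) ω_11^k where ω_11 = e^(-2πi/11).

The primitive 11th roots of unity are ω_11^k for k coprime to 11: k ∈ {1, 2, 3, 4, 5, 6, 7, 8, 9, 10}
Their product equals the constant term of the cyclotomic polynomial Φ_11(x) up to sign.
For n ≥ 3, the product of all primitive nth roots of unity is 1. (For n=1 it is 1; for n=2 it is -1.)

1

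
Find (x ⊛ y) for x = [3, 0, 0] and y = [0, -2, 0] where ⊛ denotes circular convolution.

(x ⊛ y)[n] = Σ(m=0 to 2) x[m] · y[(n-m) mod 3]

Computing each output sample:
(x ⊛ y)[0] = 0
(x ⊛ y)[1] = -6
(x ⊛ y)[2] = 0

x ⊛ y = [0, -6, 0]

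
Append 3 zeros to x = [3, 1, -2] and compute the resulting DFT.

Original 3-point DFT: [2, 3.5000-2.5981i, 3.5000+2.5981i]
Zero-padded 6-point DFT provides frequency interpolation.

DFT_6([x, 0, ...]) = [2, 4.5000+0.8660i, 3.5000-2.5981i, 0, 3.5000+2.5981i, 4.5000-0.8660i]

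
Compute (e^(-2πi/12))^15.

Since ω_12^12 = 1, powers reduce modulo 12.
15 mod 12 = 3
So ω_12^15 = ω_12^3 = e^(-2πi·3/12)

ω_12^15 = ω_12^3 = -1i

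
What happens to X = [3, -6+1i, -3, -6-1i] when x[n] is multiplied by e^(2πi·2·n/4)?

Modulation property: DFT(ω_4^(-2n)·x[n]) = X[(k-2) mod 4], so circularly shift X by 2 positions.

X[k-2] = [-3, -6-1i, 3, -6+1i]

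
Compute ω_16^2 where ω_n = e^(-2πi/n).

ω_16^2 = e^(-2πi·2/16)
= cos(-2π·2/16) + i·sin(-2π·2/16)
= cos(-4π/16) + i·sin(-4π/16)

ω_16^2 = cos(-4π/16) + i·sin(-4π/16) = 0.7071-0.7071i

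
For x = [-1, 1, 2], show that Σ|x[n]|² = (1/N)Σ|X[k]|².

Time domain:
Σ|x[n]|² = |-1|² + |1|² + |2|² = 6.0000

Frequency domain:
(1/3)Σ|X[k]|² = (1/3)(|2|² + |-2.5000+0.8660i|² + |-2.5000-0.8660i|²) = (1/3)·18.0000 = 6.0000

Both sides agree, confirming Parseval's theorem.

Σ|x[n]|² = (1/N)Σ|X[k]|² = 6.0000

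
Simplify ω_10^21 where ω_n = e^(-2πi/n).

Since ω_10^10 = 1, powers reduce modulo 10.
21 mod 10 = 1
So ω_10^21 = ω_10^1 = e^(-2πi·1/10)

ω_10^21 = ω_10^1 = 0.8090-0.5878i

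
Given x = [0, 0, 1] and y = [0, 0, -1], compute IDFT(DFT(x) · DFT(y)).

(x ⊛ y)[n] = Σ(m=0 to 2) x[m] · y[(n-m) mod 3]

Computing each output sample:
(x ⊛ y)[0] = 0
(x ⊛ y)[1] = -1
(x ⊛ y)[2] = 0

x ⊛ y = [0, -1, 0]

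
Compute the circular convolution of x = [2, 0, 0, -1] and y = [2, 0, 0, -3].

(x ⊛ y)[n] = Σ(m=0 to 3) x[m] · y[(n-m) mod 4]

Computing each output sample:
(x ⊛ y)[0] = 4
(x ⊛ y)[1] = 0
(x ⊛ y)[2] = 3
(x ⊛ y)[3] = -8

x ⊛ y = [4, 0, 3, -8]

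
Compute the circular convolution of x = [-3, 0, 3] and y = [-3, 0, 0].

(x ⊛ y)[n] = Σ(m=0 to 2) x[m] · y[(n-m) mod 3]

Computing each output sample:
(x ⊛ y)[0] = 9
(x ⊛ y)[1] = 0
(x ⊛ y)[2] = -9

x ⊛ y = [9, 0, -9]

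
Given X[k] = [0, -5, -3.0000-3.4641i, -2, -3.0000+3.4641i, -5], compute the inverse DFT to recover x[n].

x[n] = (1/6) Σ(k=0 to 5) X[k] · e^(2πikn/6)

Computing each x[n]:
x[0] = -3
x[1] = 1
x[2] = 0
x[3] = 1
x[4] = 2
x[5] = -1

x = [-3, 1, 0, 1, 2, -1]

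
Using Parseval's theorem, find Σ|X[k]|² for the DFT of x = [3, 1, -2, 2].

Parseval: Σ|x[n]|² = (1/N)Σ|X[k]|², so Σ|X[k]|² = N·Σ|x[n]|² = 4·18.0000

Σ|X[k]|² = N·Σ|x[n]|² = 4·18.0000 = 72.0000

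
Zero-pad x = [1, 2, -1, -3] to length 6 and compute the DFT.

Original 4-point DFT: [-1, 2-5i, 1, 2+5i]
Zero-padded 6-point DFT provides frequency interpolation.

DFT_6([x, 0, ...]) = [-1, 5.5000-0.8660i, -2.5000-2.5981i, 1, -2.5000+2.5981i, 5.5000+0.8660i]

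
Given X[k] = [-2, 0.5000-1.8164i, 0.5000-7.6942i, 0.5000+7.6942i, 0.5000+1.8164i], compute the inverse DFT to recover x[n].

x[n] = (1/5) Σ(k=0 to 4) X[k] · e^(2πikn/5)

Computing each x[n]:
x[0] = 0
x[1] = 2
x[2] = -3
x[3] = 2
x[4] = -3

x = [0, 2, -3, 2, -3]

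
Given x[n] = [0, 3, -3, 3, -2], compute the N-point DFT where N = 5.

X[k] = Σ(n=0 to 4) x[n] · ω_5^(nk)
where ω_5 = e^(-2πi/5)

Computing each X[k]:
X[0] = 1
X[1] = 0.3090-1.2286i
X[2] = -0.8090-8.6453i
X[3] = -0.8090+8.6453i
X[4] = 0.3090+1.2286i

X = [1, 0.3090-1.2286i, -0.8090-8.6453i, -0.8090+8.6453i, 0.3090+1.2286i]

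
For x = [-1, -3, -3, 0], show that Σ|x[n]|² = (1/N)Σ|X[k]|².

Time domain:
Σ|x[n]|² = |-1|² + |-3|² + |-3|² + |0|² = 19.0000

Frequency domain:
(1/4)Σ|X[k]|² = (1/4)(|-7|² + |2+3i|² + |-1|² + |2-3i|²) = (1/4)·76.0000 = 19.0000

Both sides agree, confirming Parseval's theorem.

Σ|x[n]|² = (1/N)Σ|X[k]|² = 19.0000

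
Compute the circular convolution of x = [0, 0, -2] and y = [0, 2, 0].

(x ⊛ y)[n] = Σ(m=0 to 2) x[m] · y[(n-m) mod 3]

Computing each output sample:
(x ⊛ y)[0] = -4
(x ⊛ y)[1] = 0
(x ⊛ y)[2] = 0

x ⊛ y = [-4, 0, 0]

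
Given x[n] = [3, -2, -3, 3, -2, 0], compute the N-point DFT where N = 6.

X[k] = Σ(n=0 to 5) x[n] · ω_6^(nk)
where ω_6 = e^(-2πi/6)

Computing each X[k]:
X[0] = -1
X[1] = 1.5000+2.5981i
X[2] = 9.5000+0.8660i
X[3] = -3
X[4] = 9.5000-0.8660i
X[5] = 1.5000-2.5981i

X = [-1, 1.5000+2.5981i, 9.5000+0.8660i, -3, 9.5000-0.8660i, 1.5000-2.5981i]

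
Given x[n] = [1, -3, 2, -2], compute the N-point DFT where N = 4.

X[k] = Σ(n=0 to 3) x[n] · ω_4^(nk)
where ω_4 = e^(-2πi/4)

Computing each X[k]:
X[0] = -2
X[1] = -1+1i
X[2] = 8
X[3] = -1-1i

X = [-2, -1+1i, 8, -1-1i]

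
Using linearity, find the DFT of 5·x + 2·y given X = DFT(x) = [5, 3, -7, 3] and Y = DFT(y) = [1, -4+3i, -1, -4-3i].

By linearity: DFT(5x + 2y) = 5·DFT(x) + 2·DFT(y)
= 5·[5, 3, -7, 3] + 2·[1, -4+3i, -1, -4-3i]

Computing element-wise:
Z[0] = 5·(5) + 2·(1) = 27
Z[1] = 5·(3) + 2·(-4+3i) = 7+6i
Z[2] = 5·(-7) + 2·(-1) = -37
Z[3] = 5·(3) + 2·(-4-3i) = 7-6i

DFT(5x + 2y) = 5·X + 2·Y = [27, 7+6i, -37, 7-6i]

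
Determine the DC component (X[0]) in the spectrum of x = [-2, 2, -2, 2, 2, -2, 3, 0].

X[0] = Σ(n=0 to 7) x[n] · ω_8^0 = Σ x[n]
= (-2) + (2) + (-2) + (2) + (2) + (-2) + (3) + (0)

X[0] = 3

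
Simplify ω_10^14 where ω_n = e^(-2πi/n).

Since ω_10^10 = 1, powers reduce modulo 10.
14 mod 10 = 4
So ω_10^14 = ω_10^4 = e^(-2πi·4/10)

ω_10^14 = ω_10^4 = -0.8090-0.5878i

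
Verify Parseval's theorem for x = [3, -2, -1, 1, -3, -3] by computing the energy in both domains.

Time domain:
Σ|x[n]|² = |3|² + |-2|² + |-1|² + |1|² + |-3|² + |-3|² = 33.0000

Frequency domain:
(1/6)Σ|X[k]|² = (1/6)(|-5|² + |1.5000-2.5981i|² + |8.5000+0.8660i|² + |3|² + |8.5000-0.8660i|² + |1.5000+2.5981i|²) = (1/6)·198.0000 = 33.0000

Both sides agree, confirming Parseval's theorem.

Σ|x[n]|² = (1/N)Σ|X[k]|² = 33.0000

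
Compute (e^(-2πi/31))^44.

Since ω_31^31 = 1, powers reduce modulo 31.
44 mod 31 = 13
So ω_31^44 = ω_31^13 = e^(-2πi·13/31)

ω_31^44 = ω_31^13 = -0.8743-0.4853i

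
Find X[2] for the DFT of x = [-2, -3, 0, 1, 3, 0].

X[2] = Σ(n=0 to 5) x[n] · ω_6^(2n) where ω_6 = e^(-2πi/6)
= (-2)·ω_6^0 + (-3)·ω_6^2 + (0)·ω_6^4 + (1)·ω_6^6 + (3)·ω_6^8 + (0)·ω_6^10

X[2] = -1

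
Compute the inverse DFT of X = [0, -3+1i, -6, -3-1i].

x[n] = (1/4) Σ(k=0 to 3) X[k] · e^(2πikn/4)

Computing each x[n]:
x[0] = -3
x[1] = 1
x[2] = 0
x[3] = 2

x = [-3, 1, 0, 2]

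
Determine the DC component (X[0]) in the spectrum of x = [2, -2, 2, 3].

X[0] = Σ(n=0 to 3) x[n] · ω_4^0 = Σ x[n]
= (2) + (-2) + (2) + (3)

X[0] = 5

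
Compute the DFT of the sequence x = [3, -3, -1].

X[k] = Σ(n=0 to 2) x[n] · ω_3^(nk)
where ω_3 = e^(-2πi/3)

Computing each X[k]:
X[0] = -1
X[1] = 5.0000+1.7321i
X[2] = 5.0000-1.7321i

X = [-1, 5.0000+1.7321i, 5.0000-1.7321i]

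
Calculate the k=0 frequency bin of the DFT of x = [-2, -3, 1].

X[0] = Σ(n=0 to 2) x[n] · ω_3^0 = Σ x[n]
= (-2) + (-3) + (1)

X[0] = -4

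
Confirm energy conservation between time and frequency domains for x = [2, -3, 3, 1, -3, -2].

Time domain:
Σ|x[n]|² = |2|² + |-3|² + |3|² + |1|² + |-3|² + |-2|² = 36.0000

Frequency domain:
(1/6)Σ|X[k]|² = (1/6)(|-2|² + |-1.5000-4.3301i|² + |5.5000+6.0622i|² + |6|² + |5.5000-6.0622i|² + |-1.5000+4.3301i|²) = (1/6)·216.0000 = 36.0000

Both sides agree, confirming Parseval's theorem.

Σ|x[n]|² = (1/N)Σ|X[k]|² = 36.0000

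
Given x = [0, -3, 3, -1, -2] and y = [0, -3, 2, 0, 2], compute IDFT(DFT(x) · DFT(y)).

(x ⊛ y)[n] = Σ(m=0 to 4) x[m] · y[(n-m) mod 5]

Computing each output sample:
(x ⊛ y)[0] = -2
(x ⊛ y)[1] = 2
(x ⊛ y)[2] = 7
(x ⊛ y)[3] = -19
(x ⊛ y)[4] = 9

x ⊛ y = [-2, 2, 7, -19, 9]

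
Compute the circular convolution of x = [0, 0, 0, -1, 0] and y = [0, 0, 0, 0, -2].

(x ⊛ y)[n] = Σ(m=0 to 4) x[m] · y[(n-m) mod 5]

Computing each output sample:
(x ⊛ y)[0] = 0
(x ⊛ y)[1] = 0
(x ⊛ y)[2] = 2
(x ⊛ y)[3] = 0
(x ⊛ y)[4] = 0

x ⊛ y = [0, 0, 2, 0, 0]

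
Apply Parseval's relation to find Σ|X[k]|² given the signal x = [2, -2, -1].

Parseval: Σ|x[n]|² = (1/N)Σ|X[k]|², so Σ|X[k]|² = N·Σ|x[n]|² = 3·9.0000

Σ|X[k]|² = N·Σ|x[n]|² = 3·9.0000 = 27.0000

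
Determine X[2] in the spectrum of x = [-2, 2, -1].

X[2] = Σ(n=0 to 2) x[n] · ω_3^(2n) where ω_3 = e^(-2πi/3)
= (-2)·ω_3^0 + (2)·ω_3^2 + (-1)·ω_3^4

X[2] = -2.5000+2.5981i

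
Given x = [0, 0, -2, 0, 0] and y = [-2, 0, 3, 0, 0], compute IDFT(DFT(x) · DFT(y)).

(x ⊛ y)[n] = Σ(m=0 to 4) x[m] · y[(n-m) mod 5]

Computing each output sample:
(x ⊛ y)[0] = 0
(x ⊛ y)[1] = 0
(x ⊛ y)[2] = 4
(x ⊛ y)[3] = 0
(x ⊛ y)[4] = -6

x ⊛ y = [0, 0, 4, 0, -6]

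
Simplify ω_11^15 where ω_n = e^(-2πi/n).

Since ω_11^11 = 1, powers reduce modulo 11.
15 mod 11 = 4
So ω_11^15 = ω_11^4 = e^(-2πi·4/11)

ω_11^15 = ω_11^4 = -0.6549-0.7557i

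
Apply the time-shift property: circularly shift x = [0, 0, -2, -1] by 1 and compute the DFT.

Time shift by 1: X_shifted[k] = ω_4^(1k) · X[k]
Shifted x = [-1, 0, 0, -2]

DFT(x[n-1]) = [-3, -1-2i, 1, -1+2i]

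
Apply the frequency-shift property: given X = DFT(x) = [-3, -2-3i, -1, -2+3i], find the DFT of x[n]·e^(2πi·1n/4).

Modulation property: DFT(ω_4^(-1n)·x[n]) = X[(k-1) mod 4], so circularly shift X by 1 positions.

X[k-1] = [-2+3i, -3, -2-3i, -1]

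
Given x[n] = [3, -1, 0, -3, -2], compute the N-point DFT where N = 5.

X[k] = Σ(n=0 to 4) x[n] · ω_5^(nk)
where ω_5 = e^(-2πi/5)

Computing each X[k]:
X[0] = -3
X[1] = 4.5000-2.7144i
X[2] = 4.5000+2.2654i
X[3] = 4.5000-2.2654i
X[4] = 4.5000+2.7144i

X = [-3, 4.5000-2.7144i, 4.5000+2.2654i, 4.5000-2.2654i, 4.5000+2.7144i]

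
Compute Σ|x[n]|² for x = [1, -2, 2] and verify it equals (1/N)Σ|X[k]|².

Time domain:
Σ|x[n]|² = |1|² + |-2|² + |2|² = 9.0000

Frequency domain:
(1/3)Σ|X[k]|² = (1/3)(|1|² + |1.0000+3.4641i|² + |1.0000-3.4641i|²) = (1/3)·27.0000 = 9.0000

Both sides agree, confirming Parseval's theorem.

Σ|x[n]|² = (1/N)Σ|X[k]|² = 9.0000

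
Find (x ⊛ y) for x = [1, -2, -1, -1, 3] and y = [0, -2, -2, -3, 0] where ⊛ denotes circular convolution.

(x ⊛ y)[n] = Σ(m=0 to 4) x[m] · y[(n-m) mod 5]

Computing each output sample:
(x ⊛ y)[0] = -1
(x ⊛ y)[1] = -5
(x ⊛ y)[2] = -7
(x ⊛ y)[3] = 3
(x ⊛ y)[4] = 10

x ⊛ y = [-1, -5, -7, 3, 10]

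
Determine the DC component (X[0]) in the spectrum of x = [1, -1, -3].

X[0] = Σ(n=0 to 2) x[n] · ω_3^0 = Σ x[n]
= (1) + (-1) + (-3)

X[0] = -3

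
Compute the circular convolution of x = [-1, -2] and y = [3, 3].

(x ⊛ y)[n] = Σ(m=0 to 1) x[m] · y[(n-m) mod 2]

Computing each output sample:
(x ⊛ y)[0] = -9
(x ⊛ y)[1] = -9

x ⊛ y = [-9, -9]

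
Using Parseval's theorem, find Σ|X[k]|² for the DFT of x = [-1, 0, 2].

Parseval: Σ|x[n]|² = (1/N)Σ|X[k]|², so Σ|X[k]|² = N·Σ|x[n]|² = 3·5.0000

Σ|X[k]|² = N·Σ|x[n]|² = 3·5.0000 = 15.0000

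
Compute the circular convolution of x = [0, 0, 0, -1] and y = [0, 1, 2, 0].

(x ⊛ y)[n] = Σ(m=0 to 3) x[m] · y[(n-m) mod 4]

Computing each output sample:
(x ⊛ y)[0] = -1
(x ⊛ y)[1] = -2
(x ⊛ y)[2] = 0
(x ⊛ y)[3] = 0

x ⊛ y = [-1, -2, 0, 0]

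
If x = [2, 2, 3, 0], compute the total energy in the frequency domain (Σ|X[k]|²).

Parseval: Σ|x[n]|² = (1/N)Σ|X[k]|², so Σ|X[k]|² = N·Σ|x[n]|² = 4·17.0000

Σ|X[k]|² = N·Σ|x[n]|² = 4·17.0000 = 68.0000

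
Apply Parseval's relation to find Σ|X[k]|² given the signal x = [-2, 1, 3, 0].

Parseval: Σ|x[n]|² = (1/N)Σ|X[k]|², so Σ|X[k]|² = N·Σ|x[n]|² = 4·14.0000

Σ|X[k]|² = N·Σ|x[n]|² = 4·14.0000 = 56.0000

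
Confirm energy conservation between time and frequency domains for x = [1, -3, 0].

Time domain:
Σ|x[n]|² = |1|² + |-3|² + |0|² = 10.0000

Frequency domain:
(1/3)Σ|X[k]|² = (1/3)(|-2|² + |2.5000+2.5981i|² + |2.5000-2.5981i|²) = (1/3)·30.0000 = 10.0000

Both sides agree, confirming Parseval's theorem.

Σ|x[n]|² = (1/N)Σ|X[k]|² = 10.0000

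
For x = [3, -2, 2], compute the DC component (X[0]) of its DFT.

X[0] = Σ(n=0 to 2) x[n] · ω_3^0 = Σ x[n]
= (3) + (-2) + (2)

X[0] = 3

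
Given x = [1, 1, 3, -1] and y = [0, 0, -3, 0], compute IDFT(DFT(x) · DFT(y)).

(x ⊛ y)[n] = Σ(m=0 to 3) x[m] · y[(n-m) mod 4]

Computing each output sample:
(x ⊛ y)[0] = -9
(x ⊛ y)[1] = 3
(x ⊛ y)[2] = -3
(x ⊛ y)[3] = -3

x ⊛ y = [-9, 3, -3, -3]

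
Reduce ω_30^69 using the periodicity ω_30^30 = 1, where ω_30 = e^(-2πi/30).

Since ω_30^30 = 1, powers reduce modulo 30.
69 mod 30 = 9
So ω_30^69 = ω_30^9 = e^(-2πi·9/30)

ω_30^69 = ω_30^9 = -0.3090-0.9511i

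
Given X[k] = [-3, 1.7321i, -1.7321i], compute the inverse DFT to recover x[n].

x[n] = (1/3) Σ(k=0 to 2) X[k] · e^(2πikn/3)

Computing each x[n]:
x[0] = -1
x[1] = -2
x[2] = 0

x = [-1, -2, 0]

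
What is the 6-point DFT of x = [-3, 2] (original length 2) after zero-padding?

Original 2-point DFT: [-1, -5]
Zero-padded 6-point DFT provides frequency interpolation.

DFT_6([x, 0, ...]) = [-1, -2.0000-1.7321i, -4.0000-1.7321i, -5, -4.0000+1.7321i, -2.0000+1.7321i]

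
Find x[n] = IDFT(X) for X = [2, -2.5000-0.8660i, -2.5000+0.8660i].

x[n] = (1/3) Σ(k=0 to 2) X[k] · e^(2πikn/3)

Computing each x[n]:
x[0] = -1
x[1] = 2
x[2] = 1

x = [-1, 2, 1]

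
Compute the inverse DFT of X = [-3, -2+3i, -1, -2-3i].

x[n] = (1/4) Σ(k=0 to 3) X[k] · e^(2πikn/4)

Computing each x[n]:
x[0] = -2
x[1] = -2
x[2] = 0
x[3] = 1

x = [-2, -2, 0, 1]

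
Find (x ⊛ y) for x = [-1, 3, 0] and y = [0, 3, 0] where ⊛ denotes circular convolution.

(x ⊛ y)[n] = Σ(m=0 to 2) x[m] · y[(n-m) mod 3]

Computing each output sample:
(x ⊛ y)[0] = 0
(x ⊛ y)[1] = -3
(x ⊛ y)[2] = 9

x ⊛ y = [0, -3, 9]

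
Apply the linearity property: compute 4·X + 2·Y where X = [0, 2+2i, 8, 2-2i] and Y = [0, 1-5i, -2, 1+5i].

By linearity: DFT(4x + 2y) = 4·DFT(x) + 2·DFT(y)
= 4·[0, 2+2i, 8, 2-2i] + 2·[0, 1-5i, -2, 1+5i]

Computing element-wise:
Z[0] = 4·(0) + 2·(0) = 0
Z[1] = 4·(2+2i) + 2·(1-5i) = 10-2i
Z[2] = 4·(8) + 2·(-2) = 28
Z[3] = 4·(2-2i) + 2·(1+5i) = 10+2i

DFT(4x + 2y) = 4·X + 2·Y = [0, 10-2i, 28, 10+2i]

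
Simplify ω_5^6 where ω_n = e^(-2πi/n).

Since ω_5^5 = 1, powers reduce modulo 5.
6 mod 5 = 1
So ω_5^6 = ω_5^1 = e^(-2πi·1/5)

ω_5^6 = ω_5^1 = 0.3090-0.9511i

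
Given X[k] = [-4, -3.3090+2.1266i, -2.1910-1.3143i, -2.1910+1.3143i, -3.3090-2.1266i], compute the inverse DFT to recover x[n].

x[n] = (1/5) Σ(k=0 to 4) X[k] · e^(2πikn/5)

Computing each x[n]:
x[0] = -3
x[1] = -1
x[2] = -1
x[3] = 1
x[4] = 0

x = [-3, -1, -1, 1, 0]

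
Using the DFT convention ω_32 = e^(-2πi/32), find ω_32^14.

ω_32^14 = e^(-2πi·14/32)
= cos(-2π·14/32) + i·sin(-2π·14/32)
= cos(-28π/32) + i·sin(-28π/32)

ω_32^14 = cos(-28π/32) + i·sin(-28π/32) = -0.9239-0.3827i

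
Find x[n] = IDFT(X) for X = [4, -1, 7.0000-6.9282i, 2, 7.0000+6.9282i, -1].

x[n] = (1/6) Σ(k=0 to 5) X[k] · e^(2πikn/6)

Computing each x[n]:
x[0] = 3
x[1] = 1
x[2] = -2
x[3] = 3
x[4] = 2
x[5] = -3

x = [3, 1, -2, 3, 2, -3]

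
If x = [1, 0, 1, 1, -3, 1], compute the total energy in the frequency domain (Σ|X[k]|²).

Parseval: Σ|x[n]|² = (1/N)Σ|X[k]|², so Σ|X[k]|² = N·Σ|x[n]|² = 6·13.0000

Σ|X[k]|² = N·Σ|x[n]|² = 6·13.0000 = 78.0000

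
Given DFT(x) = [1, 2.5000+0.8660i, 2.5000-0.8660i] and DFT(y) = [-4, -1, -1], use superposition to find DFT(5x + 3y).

By linearity: DFT(5x + 3y) = 5·DFT(x) + 3·DFT(y)
= 5·[1, 2.5000+0.8660i, 2.5000-0.8660i] + 3·[-4, -1, -1]

Computing element-wise:
Z[0] = 5·(1) + 3·(-4) = -7
Z[1] = 5·(2.5000+0.8660i) + 3·(-1) = 9.5000+4.3300i
Z[2] = 5·(2.5000-0.8660i) + 3·(-1) = 9.5000-4.3300i

DFT(5x + 3y) = 5·X + 3·Y = [-7, 9.5000+4.3300i, 9.5000-4.3300i]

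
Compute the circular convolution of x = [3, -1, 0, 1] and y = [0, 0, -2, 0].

(x ⊛ y)[n] = Σ(m=0 to 3) x[m] · y[(n-m) mod 4]

Computing each output sample:
(x ⊛ y)[0] = 0
(x ⊛ y)[1] = -2
(x ⊛ y)[2] = -6
(x ⊛ y)[3] = 2

x ⊛ y = [0, -2, -6, 2]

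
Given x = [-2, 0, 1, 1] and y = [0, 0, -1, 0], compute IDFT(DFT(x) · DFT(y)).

(x ⊛ y)[n] = Σ(m=0 to 3) x[m] · y[(n-m) mod 4]

Computing each output sample:
(x ⊛ y)[0] = -1
(x ⊛ y)[1] = -1
(x ⊛ y)[2] = 2
(x ⊛ y)[3] = 0

x ⊛ y = [-1, -1, 2, 0]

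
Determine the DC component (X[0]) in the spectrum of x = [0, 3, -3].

X[0] = Σ(n=0 to 2) x[n] · ω_3^0 = Σ x[n]
= (0) + (3) + (-3)

X[0] = 0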